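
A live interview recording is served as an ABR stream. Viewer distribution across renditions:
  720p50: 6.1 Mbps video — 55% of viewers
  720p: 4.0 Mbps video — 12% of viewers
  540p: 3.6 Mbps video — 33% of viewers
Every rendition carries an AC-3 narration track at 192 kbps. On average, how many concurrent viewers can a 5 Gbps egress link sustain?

958

Audio: 192 kbps = 0.192 Mbps.
Average per-viewer bitrate: 0.55×6.292 + 0.12×4.192 + 0.33×3.792 = 5.215 Mbps.
5 Gbps = 5,000 Mbps; 5,000 / 5.215 = 958.77 → 958.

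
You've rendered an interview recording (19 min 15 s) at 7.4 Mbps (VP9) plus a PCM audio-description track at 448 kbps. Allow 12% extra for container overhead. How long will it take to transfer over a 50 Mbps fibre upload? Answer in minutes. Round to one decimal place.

19 min 15 s = 1155 s
Audio: 448 kbps = 0.448 Mbps.
Total bitrate: 7.848 Mbps.
File: 7.848 Mbps × 1155 s = 9064.4 Mb.
With 12% container overhead: ×1.12. → 10152.2 Mb.
At 50 Mbps: 10152.2 / 50 = 203.0 s ≈ 3.38 minutes.

3.4 minutes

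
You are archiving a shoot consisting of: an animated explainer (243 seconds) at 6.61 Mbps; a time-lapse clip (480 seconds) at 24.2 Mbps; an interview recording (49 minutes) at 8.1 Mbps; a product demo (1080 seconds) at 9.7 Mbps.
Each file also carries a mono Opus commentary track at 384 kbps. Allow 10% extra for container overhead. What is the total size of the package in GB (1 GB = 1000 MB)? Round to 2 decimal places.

6.78 GB

Audio: 384 kbps = 0.384 Mbps.
animated explainer: 6.994 Mbps × 243 s × 1.10 = 1869.5 Mb
time-lapse clip: 24.584 Mbps × 480 s × 1.10 = 12980.4 Mb
interview recording: 8.484 Mbps × 2940 s × 1.10 = 27437.3 Mb
product demo: 10.084 Mbps × 1080 s × 1.10 = 11979.8 Mb
Total: 54266.9 Mb = 6783.4 MB.
= 6.783 GB.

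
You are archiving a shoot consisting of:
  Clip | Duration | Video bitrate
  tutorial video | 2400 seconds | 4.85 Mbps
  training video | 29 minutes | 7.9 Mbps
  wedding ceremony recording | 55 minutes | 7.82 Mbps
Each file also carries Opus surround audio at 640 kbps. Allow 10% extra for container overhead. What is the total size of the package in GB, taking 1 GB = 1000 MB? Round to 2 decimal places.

Audio: 640 kbps = 0.640 Mbps.
tutorial video: 5.490 Mbps × 2400 s × 1.10 = 14493.6 Mb
training video: 8.540 Mbps × 1740 s × 1.10 = 16345.6 Mb
wedding ceremony recording: 8.460 Mbps × 3300 s × 1.10 = 30709.8 Mb
Total: 61549.0 Mb = 7693.6 MB.
= 7.694 GB.

7.69 GB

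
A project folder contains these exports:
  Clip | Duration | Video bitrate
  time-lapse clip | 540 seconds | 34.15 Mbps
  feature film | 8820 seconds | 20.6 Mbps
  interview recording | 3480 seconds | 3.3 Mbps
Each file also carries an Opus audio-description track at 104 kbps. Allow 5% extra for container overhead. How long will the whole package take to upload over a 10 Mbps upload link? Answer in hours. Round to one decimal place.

Audio: 104 kbps = 0.104 Mbps.
time-lapse clip: 34.254 Mbps × 540 s × 1.05 = 19422.0 Mb
feature film: 20.704 Mbps × 8820 s × 1.05 = 191739.7 Mb
interview recording: 3.404 Mbps × 3480 s × 1.05 = 12438.2 Mb
Total: 223600.0 Mb = 27950.0 MB.
At 10 Mbps: 223600.0 / 10 = 22360 s ≈ 6.21 hours.

6.2 hours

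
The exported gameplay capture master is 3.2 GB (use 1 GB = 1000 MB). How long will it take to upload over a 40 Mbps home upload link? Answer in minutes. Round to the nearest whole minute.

File: 3.2 GB = 25600.0 Mb.
At 40 Mbps: 25600.0 / 40 = 640.0 s ≈ 10.7 minutes.

11 minutes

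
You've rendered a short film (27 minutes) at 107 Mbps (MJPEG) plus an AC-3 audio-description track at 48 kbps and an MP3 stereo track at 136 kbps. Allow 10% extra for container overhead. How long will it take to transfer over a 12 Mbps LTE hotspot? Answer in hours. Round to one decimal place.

27 min = 1620 s
Audio total: 48 + 136 = 184 kbps = 0.184 Mbps.
Total bitrate: 107.184 Mbps.
File: 107.184 Mbps × 1620 s = 173638.1 Mb.
With 10% container overhead: ×1.10. → 191001.9 Mb.
At 12 Mbps: 191001.9 / 12 = 15916.8 s ≈ 4.42 hours.

4.4 hours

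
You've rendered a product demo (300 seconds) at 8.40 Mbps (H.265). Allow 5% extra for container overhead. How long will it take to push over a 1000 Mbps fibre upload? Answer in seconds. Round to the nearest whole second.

File: 8.400 Mbps × 300 s = 2520.0 Mb.
With 5% container overhead: ×1.05. → 2646.0 Mb.
At 1000 Mbps: 2646.0 / 1000 = 2.6 s ≈ 2.65 seconds.

3 seconds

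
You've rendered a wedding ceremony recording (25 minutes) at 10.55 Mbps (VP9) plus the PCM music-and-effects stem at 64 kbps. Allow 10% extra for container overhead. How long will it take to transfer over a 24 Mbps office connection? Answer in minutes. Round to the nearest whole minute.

12 minutes

25 min = 1500 s
Audio: 64 kbps = 0.064 Mbps.
Total bitrate: 10.614 Mbps.
File: 10.614 Mbps × 1500 s = 15921.0 Mb.
With 10% container overhead: ×1.10. → 17513.1 Mb.
At 24 Mbps: 17513.1 / 24 = 729.7 s ≈ 12.2 minutes.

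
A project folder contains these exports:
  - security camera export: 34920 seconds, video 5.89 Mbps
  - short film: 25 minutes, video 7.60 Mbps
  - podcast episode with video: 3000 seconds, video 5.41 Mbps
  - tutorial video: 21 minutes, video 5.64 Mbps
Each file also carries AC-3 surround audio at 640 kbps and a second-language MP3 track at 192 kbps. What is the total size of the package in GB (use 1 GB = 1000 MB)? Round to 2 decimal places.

Audio total: 640 + 192 = 832 kbps = 0.832 Mbps.
security camera export: 6.722 Mbps × 34920 s = 234732.2 Mb
short film: 8.432 Mbps × 1500 s = 12648.0 Mb
podcast episode with video: 6.242 Mbps × 3000 s = 18726.0 Mb
tutorial video: 6.472 Mbps × 1260 s = 8154.7 Mb
Total: 274261.0 Mb = 34282.6 MB.
= 34.28 GB.

34.28 GB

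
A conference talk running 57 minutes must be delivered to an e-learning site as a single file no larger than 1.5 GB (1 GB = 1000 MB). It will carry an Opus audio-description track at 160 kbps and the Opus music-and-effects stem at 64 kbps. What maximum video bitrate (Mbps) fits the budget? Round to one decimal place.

3.3 Mbps

Budget: 1.5 GB = 12000.0 Mb.
57 min = 3420 s
Total bitrate budget: 12000.0 Mb / 3420 s = 3.509 Mbps.
Audio total: 160 + 64 = 224 kbps = 0.224 Mbps.
Video: 3.509 − 0.224 = 3.285 Mbps.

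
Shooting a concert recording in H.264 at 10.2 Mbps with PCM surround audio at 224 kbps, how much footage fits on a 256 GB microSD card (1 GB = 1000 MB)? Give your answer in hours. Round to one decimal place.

54.6 hours

Audio: 224 kbps = 0.224 Mbps.
Total bitrate: 10.2 + 0.224 = 10.424 Mbps.
Capacity: 256 GB = 2,048,000 Mb.
Recording time: 2,048,000 / 10.424 = 196,470 s ≈ 54.6 hours.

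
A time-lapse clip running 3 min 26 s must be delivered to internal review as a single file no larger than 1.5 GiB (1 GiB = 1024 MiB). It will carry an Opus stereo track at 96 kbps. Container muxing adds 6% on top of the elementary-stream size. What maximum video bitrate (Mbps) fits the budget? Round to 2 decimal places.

58.91 Mbps

Budget: 1.5 GiB = 12884.9 Mb.
Stream payload after overhead: 12884.9 / 1.06 = 12155.6 Mb.
3 min 26 s = 206 s
Total bitrate budget: 12155.6 Mb / 206 s = 59.008 Mbps.
Audio: 96 kbps = 0.096 Mbps.
Video: 59.008 − 0.096 = 58.912 Mbps.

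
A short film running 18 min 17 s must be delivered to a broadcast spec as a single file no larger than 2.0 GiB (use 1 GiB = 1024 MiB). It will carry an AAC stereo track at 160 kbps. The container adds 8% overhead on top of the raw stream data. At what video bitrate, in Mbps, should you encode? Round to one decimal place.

14.3 Mbps

Budget: 2.0 GiB = 17179.9 Mb.
Stream payload after overhead: 17179.9 / 1.08 = 15907.3 Mb.
18 min 17 s = 1097 s
Total bitrate budget: 15907.3 Mb / 1097 s = 14.501 Mbps.
Audio: 160 kbps = 0.160 Mbps.
Video: 14.501 − 0.160 = 14.341 Mbps.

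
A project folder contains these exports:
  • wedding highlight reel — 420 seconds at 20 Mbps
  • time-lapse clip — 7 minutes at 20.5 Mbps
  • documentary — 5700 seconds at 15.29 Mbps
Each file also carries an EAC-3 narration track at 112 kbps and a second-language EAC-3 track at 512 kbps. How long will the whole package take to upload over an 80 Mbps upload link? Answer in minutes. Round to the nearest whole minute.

23 minutes

Audio total: 112 + 512 = 624 kbps = 0.624 Mbps.
wedding highlight reel: 20.624 Mbps × 420 s = 8662.1 Mb
time-lapse clip: 21.124 Mbps × 420 s = 8872.1 Mb
documentary: 15.914 Mbps × 5700 s = 90709.8 Mb
Total: 108244.0 Mb = 13530.5 MB.
At 80 Mbps: 108244.0 / 80 = 1353 s ≈ 22.6 minutes.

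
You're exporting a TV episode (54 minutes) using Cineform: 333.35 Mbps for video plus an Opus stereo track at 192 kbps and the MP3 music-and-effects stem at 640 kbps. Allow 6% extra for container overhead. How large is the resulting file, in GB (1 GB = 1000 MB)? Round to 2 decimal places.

54 min = 3240 s
Audio total: 192 + 640 = 832 kbps = 0.832 Mbps.
Total bitrate: 333.35 + 0.832 = 334.182 Mbps.
Stream data: 334.182 Mbps × 3240 s = 1082749.7 Mb.
With 6% container overhead: ×1.06.
1,147,715 Mb ÷ 8 = 143,464 MB → 143.5 GB.

143.46 GB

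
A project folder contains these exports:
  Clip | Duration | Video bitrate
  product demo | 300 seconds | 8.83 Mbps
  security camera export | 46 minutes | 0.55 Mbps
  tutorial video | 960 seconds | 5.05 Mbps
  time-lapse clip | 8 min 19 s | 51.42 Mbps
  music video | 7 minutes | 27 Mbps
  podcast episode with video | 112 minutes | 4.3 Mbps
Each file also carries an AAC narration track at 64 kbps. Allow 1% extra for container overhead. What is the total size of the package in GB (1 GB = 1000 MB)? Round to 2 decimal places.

9.55 GB

Audio: 64 kbps = 0.064 Mbps.
product demo: 8.894 Mbps × 300 s × 1.01 = 2694.9 Mb
security camera export: 0.614 Mbps × 2760 s × 1.01 = 1711.6 Mb
tutorial video: 5.114 Mbps × 960 s × 1.01 = 4958.5 Mb
time-lapse clip: 51.484 Mbps × 499 s × 1.01 = 25947.4 Mb
music video: 27.064 Mbps × 420 s × 1.01 = 11480.5 Mb
podcast episode with video: 4.364 Mbps × 6720 s × 1.01 = 29619.3 Mb
Total: 76412.3 Mb = 9551.5 MB.
= 9.552 GB.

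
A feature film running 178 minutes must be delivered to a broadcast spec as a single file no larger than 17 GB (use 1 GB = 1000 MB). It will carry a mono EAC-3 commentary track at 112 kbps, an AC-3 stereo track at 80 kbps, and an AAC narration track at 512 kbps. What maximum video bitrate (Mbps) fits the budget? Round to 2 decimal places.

12.03 Mbps

Budget: 17 GB = 136000.0 Mb.
178 min = 10680 s
Total bitrate budget: 136000.0 Mb / 10680 s = 12.734 Mbps.
Audio total: 112 + 80 + 512 = 704 kbps = 0.704 Mbps.
Video: 12.734 − 0.704 = 12.030 Mbps.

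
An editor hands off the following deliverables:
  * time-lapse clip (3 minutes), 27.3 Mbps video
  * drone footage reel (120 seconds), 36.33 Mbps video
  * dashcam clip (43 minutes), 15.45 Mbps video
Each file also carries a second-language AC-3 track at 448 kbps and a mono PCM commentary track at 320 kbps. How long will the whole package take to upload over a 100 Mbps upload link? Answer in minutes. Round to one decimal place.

8.6 minutes

Audio total: 448 + 320 = 768 kbps = 0.768 Mbps.
time-lapse clip: 28.068 Mbps × 180 s = 5052.2 Mb
drone footage reel: 37.098 Mbps × 120 s = 4451.8 Mb
dashcam clip: 16.218 Mbps × 2580 s = 41842.4 Mb
Total: 51346.4 Mb = 6418.3 MB.
At 100 Mbps: 51346.4 / 100 = 513 s ≈ 8.56 minutes.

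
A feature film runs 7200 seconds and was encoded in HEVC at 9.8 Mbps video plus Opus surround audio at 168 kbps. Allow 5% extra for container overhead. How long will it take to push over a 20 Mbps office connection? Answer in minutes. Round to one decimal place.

62.8 minutes

Audio: 168 kbps = 0.168 Mbps.
Total bitrate: 9.968 Mbps.
File: 9.968 Mbps × 7200 s = 71769.6 Mb.
With 5% container overhead: ×1.05. → 75358.1 Mb.
At 20 Mbps: 75358.1 / 20 = 3767.9 s ≈ 62.8 minutes.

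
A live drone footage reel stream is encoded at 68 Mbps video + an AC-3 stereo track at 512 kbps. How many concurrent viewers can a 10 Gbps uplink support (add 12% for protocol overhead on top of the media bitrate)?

130

Audio: 512 kbps = 0.512 Mbps.
Per-viewer media rate: 68.512 Mbps.
On the wire with 12% overhead: 76.733 Mbps.
10 Gbps = 10,000 Mbps; 10,000 / 76.733 = 130.32 → 130 viewers.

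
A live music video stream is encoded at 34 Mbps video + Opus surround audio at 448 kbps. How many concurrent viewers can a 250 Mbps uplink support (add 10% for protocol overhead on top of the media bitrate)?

Audio: 448 kbps = 0.448 Mbps.
Per-viewer media rate: 34.448 Mbps.
On the wire with 10% overhead: 37.893 Mbps.
250 Mbps = 250.0 Mbps; 250.0 / 37.893 = 6.60 → 6 viewers.

6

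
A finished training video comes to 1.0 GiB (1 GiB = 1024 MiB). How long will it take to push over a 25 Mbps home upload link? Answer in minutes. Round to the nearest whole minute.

File: 1.0 GiB = 8589.9 Mb.
At 25 Mbps: 8589.9 / 25 = 343.6 s ≈ 5.73 minutes.

6 minutes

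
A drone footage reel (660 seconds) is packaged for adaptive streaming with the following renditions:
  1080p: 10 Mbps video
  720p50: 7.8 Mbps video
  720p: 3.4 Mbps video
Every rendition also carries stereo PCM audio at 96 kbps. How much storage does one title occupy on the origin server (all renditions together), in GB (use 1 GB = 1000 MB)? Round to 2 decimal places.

Audio: 96 kbps = 0.096 Mbps.
Sum of rendition bitrates: (10+0.096) + (7.8+0.096) + (3.4+0.096) = 21.488 Mbps.
× 660 s = 14,182 Mb = 1,773 MB = 1.773 GB.

1.77 GB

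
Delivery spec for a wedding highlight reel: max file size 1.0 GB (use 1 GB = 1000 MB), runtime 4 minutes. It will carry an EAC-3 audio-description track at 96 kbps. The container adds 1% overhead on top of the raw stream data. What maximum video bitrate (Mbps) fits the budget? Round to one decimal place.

Budget: 1.0 GB = 8000.0 Mb.
Stream payload after overhead: 8000.0 / 1.01 = 7920.8 Mb.
4 min = 240 s
Total bitrate budget: 7920.8 Mb / 240 s = 33.003 Mbps.
Audio: 96 kbps = 0.096 Mbps.
Video: 33.003 − 0.096 = 32.907 Mbps.

32.9 Mbps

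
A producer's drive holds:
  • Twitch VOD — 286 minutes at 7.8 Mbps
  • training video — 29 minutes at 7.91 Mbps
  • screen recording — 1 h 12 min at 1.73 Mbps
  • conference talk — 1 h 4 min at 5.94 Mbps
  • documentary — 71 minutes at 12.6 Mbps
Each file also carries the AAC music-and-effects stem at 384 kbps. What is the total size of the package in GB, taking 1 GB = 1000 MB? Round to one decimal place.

30.4 GB

Audio: 384 kbps = 0.384 Mbps.
Twitch VOD: 8.184 Mbps × 17160 s = 140437.4 Mb
training video: 8.294 Mbps × 1740 s = 14431.6 Mb
screen recording: 2.114 Mbps × 4320 s = 9132.5 Mb
conference talk: 6.324 Mbps × 3840 s = 24284.2 Mb
documentary: 12.984 Mbps × 4260 s = 55311.8 Mb
Total: 243597.5 Mb = 30449.7 MB.
= 30.45 GB.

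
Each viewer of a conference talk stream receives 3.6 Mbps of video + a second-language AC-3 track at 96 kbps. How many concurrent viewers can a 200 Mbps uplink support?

54

Audio: 96 kbps = 0.096 Mbps.
Per-viewer media rate: 3.696 Mbps.
200 Mbps = 200.0 Mbps; 200.0 / 3.696 = 54.11 → 54 viewers.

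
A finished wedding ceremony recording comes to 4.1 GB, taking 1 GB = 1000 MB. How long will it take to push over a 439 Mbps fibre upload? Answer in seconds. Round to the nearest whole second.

75 seconds

File: 4.1 GB = 32800.0 Mb.
At 439 Mbps: 32800.0 / 439 = 74.7 s ≈ 74.7 seconds.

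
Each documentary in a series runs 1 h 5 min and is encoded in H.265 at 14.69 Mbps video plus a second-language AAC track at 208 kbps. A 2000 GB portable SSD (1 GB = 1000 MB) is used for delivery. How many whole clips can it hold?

1 h 5 min = 65 min = 3900 s
Audio: 208 kbps = 0.208 Mbps.
Total bitrate: 14.898 Mbps.
Per item: 14.898 Mbps × 3900 s = 58,102 Mb = 7,263 MB.
Capacity: 2000 GB = 16,000,000 Mb; 275.38 items → 275 complete.

275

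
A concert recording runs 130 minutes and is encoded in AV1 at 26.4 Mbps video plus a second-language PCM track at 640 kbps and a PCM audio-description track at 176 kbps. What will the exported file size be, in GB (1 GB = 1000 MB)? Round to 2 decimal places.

130 min = 7800 s
Audio total: 640 + 176 = 816 kbps = 0.816 Mbps.
Total bitrate: 26.4 + 0.816 = 27.216 Mbps.
Stream data: 27.216 Mbps × 7800 s = 212284.8 Mb.
212,285 Mb ÷ 8 = 26,536 MB → 26.54 GB.

26.54 GB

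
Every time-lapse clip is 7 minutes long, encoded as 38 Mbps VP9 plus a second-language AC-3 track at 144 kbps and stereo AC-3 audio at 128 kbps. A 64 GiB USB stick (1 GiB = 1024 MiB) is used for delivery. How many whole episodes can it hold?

7 min = 420 s
Audio total: 144 + 128 = 272 kbps = 0.272 Mbps.
Total bitrate: 38.272 Mbps.
Per item: 38.272 Mbps × 420 s = 16,074 Mb = 2,009 MB.
Capacity: 64 GiB = 549,756 Mb; 34.20 items → 34 complete.

34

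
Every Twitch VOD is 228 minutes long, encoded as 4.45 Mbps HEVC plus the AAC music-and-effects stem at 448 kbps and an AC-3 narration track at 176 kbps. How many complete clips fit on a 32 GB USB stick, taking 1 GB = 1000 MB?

3

228 min = 13680 s
Audio total: 448 + 176 = 624 kbps = 0.624 Mbps.
Total bitrate: 5.074 Mbps.
Per item: 5.074 Mbps × 13680 s = 69,412 Mb = 8,677 MB.
Capacity: 32 GB = 256,000 Mb; 3.69 items → 3 complete.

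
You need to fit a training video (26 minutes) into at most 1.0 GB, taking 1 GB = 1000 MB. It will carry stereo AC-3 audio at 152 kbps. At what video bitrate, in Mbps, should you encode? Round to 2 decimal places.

Budget: 1.0 GB = 8000.0 Mb.
26 min = 1560 s
Total bitrate budget: 8000.0 Mb / 1560 s = 5.128 Mbps.
Audio: 152 kbps = 0.152 Mbps.
Video: 5.128 − 0.152 = 4.976 Mbps.

4.98 Mbps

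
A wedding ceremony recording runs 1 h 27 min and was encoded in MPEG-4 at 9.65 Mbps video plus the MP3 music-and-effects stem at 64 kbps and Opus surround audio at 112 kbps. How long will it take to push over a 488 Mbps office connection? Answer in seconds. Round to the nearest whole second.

105 seconds

1 h 27 min = 87 min = 5220 s
Audio total: 64 + 112 = 176 kbps = 0.176 Mbps.
Total bitrate: 9.826 Mbps.
File: 9.826 Mbps × 5220 s = 51291.7 Mb.
At 488 Mbps: 51291.7 / 488 = 105.1 s ≈ 105 seconds.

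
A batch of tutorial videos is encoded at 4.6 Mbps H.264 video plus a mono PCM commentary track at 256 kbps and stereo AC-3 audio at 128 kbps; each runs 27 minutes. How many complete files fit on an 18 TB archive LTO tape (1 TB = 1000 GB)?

17834

27 min = 1620 s
Audio total: 256 + 128 = 384 kbps = 0.384 Mbps.
Total bitrate: 4.984 Mbps.
Per item: 4.984 Mbps × 1620 s = 8,074 Mb = 1,009 MB.
Capacity: 18 TB = 144,000,000 Mb; 17834.85 items → 17834 complete.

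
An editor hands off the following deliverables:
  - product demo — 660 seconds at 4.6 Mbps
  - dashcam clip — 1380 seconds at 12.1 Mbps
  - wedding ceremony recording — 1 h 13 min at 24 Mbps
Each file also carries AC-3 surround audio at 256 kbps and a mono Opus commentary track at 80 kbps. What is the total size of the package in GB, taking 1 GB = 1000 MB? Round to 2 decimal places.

15.88 GB

Audio total: 256 + 80 = 336 kbps = 0.336 Mbps.
product demo: 4.936 Mbps × 660 s = 3257.8 Mb
dashcam clip: 12.436 Mbps × 1380 s = 17161.7 Mb
wedding ceremony recording: 24.336 Mbps × 4380 s = 106591.7 Mb
Total: 127011.1 Mb = 15876.4 MB.
= 15.88 GB.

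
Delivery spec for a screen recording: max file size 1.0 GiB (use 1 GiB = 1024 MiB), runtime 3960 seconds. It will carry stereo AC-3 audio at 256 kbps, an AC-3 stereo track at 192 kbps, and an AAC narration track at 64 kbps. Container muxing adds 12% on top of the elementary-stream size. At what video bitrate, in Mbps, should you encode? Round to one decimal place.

Budget: 1.0 GiB = 8589.9 Mb.
Stream payload after overhead: 8589.9 / 1.12 = 7669.6 Mb.
Total bitrate budget: 7669.6 Mb / 3960 s = 1.937 Mbps.
Audio total: 256 + 192 + 64 = 512 kbps = 0.512 Mbps.
Video: 1.937 − 0.512 = 1.425 Mbps.

1.4 Mbps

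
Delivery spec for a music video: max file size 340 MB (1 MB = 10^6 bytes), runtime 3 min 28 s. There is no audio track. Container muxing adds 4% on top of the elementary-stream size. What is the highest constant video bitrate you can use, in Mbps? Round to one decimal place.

12.6 Mbps

Budget: 340 MB = 2720.0 Mb.
Stream payload after overhead: 2720.0 / 1.04 = 2615.4 Mb.
3 min 28 s = 208 s
Total bitrate budget: 2615.4 Mb / 208 s = 12.574 Mbps.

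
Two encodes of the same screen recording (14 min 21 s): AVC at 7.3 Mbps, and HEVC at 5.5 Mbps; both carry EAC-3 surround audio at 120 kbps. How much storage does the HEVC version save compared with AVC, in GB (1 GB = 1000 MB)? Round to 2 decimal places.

0.19 GB

14 min 21 s = 861 s
Audio: 120 kbps = 0.120 Mbps.
AVC: 7.420 Mbps × 861 s = 6388.6 Mb = 0.799 GB.
HEVC: 5.620 Mbps × 861 s = 4838.8 Mb = 0.605 GB.
Saving: 0.799 − 0.605 = 0.194 GB.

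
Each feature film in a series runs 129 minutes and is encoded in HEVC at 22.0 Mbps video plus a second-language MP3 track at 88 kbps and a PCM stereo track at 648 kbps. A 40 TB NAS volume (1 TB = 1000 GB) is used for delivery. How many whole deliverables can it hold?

1818

129 min = 7740 s
Audio total: 88 + 648 = 736 kbps = 0.736 Mbps.
Total bitrate: 22.736 Mbps.
Per item: 22.736 Mbps × 7740 s = 175,977 Mb = 21,997 MB.
Capacity: 40 TB = 320,000,000 Mb; 1818.42 items → 1818 complete.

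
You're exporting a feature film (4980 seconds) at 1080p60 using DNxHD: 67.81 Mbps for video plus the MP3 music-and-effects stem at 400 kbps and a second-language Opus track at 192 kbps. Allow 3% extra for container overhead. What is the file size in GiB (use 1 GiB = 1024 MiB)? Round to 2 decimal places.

Audio total: 400 + 192 = 592 kbps = 0.592 Mbps.
Total bitrate: 67.81 + 0.592 = 68.402 Mbps.
Stream data: 68.402 Mbps × 4980 s = 340642.0 Mb.
With 3% container overhead: ×1.03.
350,861 Mb = 43,857,652,350 bytes ÷ 1,073,741,824 = 40.85 GiB.

40.85 GiB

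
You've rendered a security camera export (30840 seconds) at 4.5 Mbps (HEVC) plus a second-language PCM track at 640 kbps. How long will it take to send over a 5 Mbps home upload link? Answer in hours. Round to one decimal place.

Audio: 640 kbps = 0.640 Mbps.
Total bitrate: 5.140 Mbps.
File: 5.140 Mbps × 30840 s = 158517.6 Mb.
At 5 Mbps: 158517.6 / 5 = 31703.5 s ≈ 8.81 hours.

8.8 hours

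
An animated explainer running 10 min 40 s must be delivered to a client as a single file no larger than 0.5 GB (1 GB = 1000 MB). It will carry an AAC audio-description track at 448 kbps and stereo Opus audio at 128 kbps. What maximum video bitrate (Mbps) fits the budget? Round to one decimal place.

Budget: 0.5 GB = 4000.0 Mb.
10 min 40 s = 640 s
Total bitrate budget: 4000.0 Mb / 640 s = 6.250 Mbps.
Audio total: 448 + 128 = 576 kbps = 0.576 Mbps.
Video: 6.250 − 0.576 = 5.674 Mbps.

5.7 Mbps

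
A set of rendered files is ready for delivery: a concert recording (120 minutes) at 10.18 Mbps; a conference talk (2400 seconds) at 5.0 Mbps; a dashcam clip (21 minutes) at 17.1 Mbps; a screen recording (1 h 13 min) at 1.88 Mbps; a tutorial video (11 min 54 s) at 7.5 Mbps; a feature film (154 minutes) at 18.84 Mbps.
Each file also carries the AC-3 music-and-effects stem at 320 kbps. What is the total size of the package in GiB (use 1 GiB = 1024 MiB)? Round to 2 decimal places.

35.22 GiB

Audio: 320 kbps = 0.320 Mbps.
concert recording: 10.500 Mbps × 7200 s = 75600.0 Mb
conference talk: 5.320 Mbps × 2400 s = 12768.0 Mb
dashcam clip: 17.420 Mbps × 1260 s = 21949.2 Mb
screen recording: 2.200 Mbps × 4380 s = 9636.0 Mb
tutorial video: 7.820 Mbps × 714 s = 5583.5 Mb
feature film: 19.160 Mbps × 9240 s = 177038.4 Mb
Total: 302575.1 Mb = 37821.9 MB.
= 35.22 GiB.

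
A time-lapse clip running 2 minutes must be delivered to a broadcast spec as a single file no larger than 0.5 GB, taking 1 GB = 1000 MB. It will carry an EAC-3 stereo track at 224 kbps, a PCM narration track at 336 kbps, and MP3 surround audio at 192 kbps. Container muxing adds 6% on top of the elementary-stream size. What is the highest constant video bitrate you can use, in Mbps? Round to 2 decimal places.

30.69 Mbps

Budget: 0.5 GB = 4000.0 Mb.
Stream payload after overhead: 4000.0 / 1.06 = 3773.6 Mb.
2 min = 120 s
Total bitrate budget: 3773.6 Mb / 120 s = 31.447 Mbps.
Audio total: 224 + 336 + 192 = 752 kbps = 0.752 Mbps.
Video: 31.447 − 0.752 = 30.695 Mbps.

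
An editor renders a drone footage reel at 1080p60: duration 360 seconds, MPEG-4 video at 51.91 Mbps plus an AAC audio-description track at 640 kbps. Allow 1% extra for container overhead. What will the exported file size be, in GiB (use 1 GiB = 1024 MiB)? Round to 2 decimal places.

Audio: 640 kbps = 0.640 Mbps.
Total bitrate: 51.91 + 0.640 = 52.550 Mbps.
Stream data: 52.550 Mbps × 360 s = 18918.0 Mb.
With 1% container overhead: ×1.01.
19,107 Mb = 2,388,397,500 bytes ÷ 1,073,741,824 = 2.224 GiB.

2.22 GiB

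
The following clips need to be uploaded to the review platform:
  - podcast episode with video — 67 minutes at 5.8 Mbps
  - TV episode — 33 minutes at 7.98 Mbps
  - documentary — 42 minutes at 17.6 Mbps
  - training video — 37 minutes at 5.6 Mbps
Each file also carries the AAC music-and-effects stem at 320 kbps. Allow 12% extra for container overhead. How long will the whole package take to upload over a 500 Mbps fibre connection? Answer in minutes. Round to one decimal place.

Audio: 320 kbps = 0.320 Mbps.
podcast episode with video: 6.120 Mbps × 4020 s × 1.12 = 27554.7 Mb
TV episode: 8.300 Mbps × 1980 s × 1.12 = 18406.1 Mb
documentary: 17.920 Mbps × 2520 s × 1.12 = 50577.4 Mb
training video: 5.920 Mbps × 2220 s × 1.12 = 14719.5 Mb
Total: 111257.7 Mb = 13907.2 MB.
At 500 Mbps: 111257.7 / 500 = 223 s ≈ 3.71 minutes.

3.7 minutes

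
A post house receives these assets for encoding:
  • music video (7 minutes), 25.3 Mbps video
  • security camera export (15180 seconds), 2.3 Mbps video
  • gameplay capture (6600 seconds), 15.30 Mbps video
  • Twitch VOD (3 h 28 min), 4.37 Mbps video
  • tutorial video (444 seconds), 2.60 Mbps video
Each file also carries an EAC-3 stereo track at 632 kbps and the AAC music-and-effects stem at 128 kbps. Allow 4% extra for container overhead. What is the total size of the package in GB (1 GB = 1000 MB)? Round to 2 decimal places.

29.76 GB

Audio total: 632 + 128 = 760 kbps = 0.760 Mbps.
music video: 26.060 Mbps × 420 s × 1.04 = 11383.0 Mb
security camera export: 3.060 Mbps × 15180 s × 1.04 = 48308.8 Mb
gameplay capture: 16.060 Mbps × 6600 s × 1.04 = 110235.8 Mb
Twitch VOD: 5.130 Mbps × 12480 s × 1.04 = 66583.3 Mb
tutorial video: 3.360 Mbps × 444 s × 1.04 = 1551.5 Mb
Total: 238062.5 Mb = 29757.8 MB.
= 29.76 GB.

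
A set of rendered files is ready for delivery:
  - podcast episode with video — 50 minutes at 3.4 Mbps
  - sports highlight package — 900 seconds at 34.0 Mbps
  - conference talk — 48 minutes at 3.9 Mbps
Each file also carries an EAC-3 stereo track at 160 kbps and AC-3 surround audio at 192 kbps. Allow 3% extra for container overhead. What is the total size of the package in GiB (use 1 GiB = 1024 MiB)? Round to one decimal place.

6.5 GiB

Audio total: 160 + 192 = 352 kbps = 0.352 Mbps.
podcast episode with video: 3.752 Mbps × 3000 s × 1.03 = 11593.7 Mb
sports highlight package: 34.352 Mbps × 900 s × 1.03 = 31844.3 Mb
conference talk: 4.252 Mbps × 2880 s × 1.03 = 12613.1 Mb
Total: 56051.1 Mb = 7006.4 MB.
= 6.525 GiB.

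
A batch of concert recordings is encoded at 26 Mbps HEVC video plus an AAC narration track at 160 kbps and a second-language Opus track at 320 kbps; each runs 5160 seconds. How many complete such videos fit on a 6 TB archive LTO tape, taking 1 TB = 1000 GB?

Audio total: 160 + 320 = 480 kbps = 0.480 Mbps.
Total bitrate: 26.480 Mbps.
Per item: 26.480 Mbps × 5160 s = 136,637 Mb = 17,080 MB.
Capacity: 6 TB = 48,000,000 Mb; 351.30 items → 351 complete.

351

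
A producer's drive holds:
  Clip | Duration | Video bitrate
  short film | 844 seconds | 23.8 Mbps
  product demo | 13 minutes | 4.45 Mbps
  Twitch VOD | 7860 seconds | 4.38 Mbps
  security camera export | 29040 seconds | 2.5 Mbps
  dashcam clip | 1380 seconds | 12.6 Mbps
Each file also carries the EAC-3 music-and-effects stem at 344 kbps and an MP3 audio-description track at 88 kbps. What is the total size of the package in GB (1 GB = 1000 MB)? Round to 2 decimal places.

20.65 GB

Audio total: 344 + 88 = 432 kbps = 0.432 Mbps.
short film: 24.232 Mbps × 844 s = 20451.8 Mb
product demo: 4.882 Mbps × 780 s = 3808.0 Mb
Twitch VOD: 4.812 Mbps × 7860 s = 37822.3 Mb
security camera export: 2.932 Mbps × 29040 s = 85145.3 Mb
dashcam clip: 13.032 Mbps × 1380 s = 17984.2 Mb
Total: 165211.5 Mb = 20651.4 MB.
= 20.65 GB.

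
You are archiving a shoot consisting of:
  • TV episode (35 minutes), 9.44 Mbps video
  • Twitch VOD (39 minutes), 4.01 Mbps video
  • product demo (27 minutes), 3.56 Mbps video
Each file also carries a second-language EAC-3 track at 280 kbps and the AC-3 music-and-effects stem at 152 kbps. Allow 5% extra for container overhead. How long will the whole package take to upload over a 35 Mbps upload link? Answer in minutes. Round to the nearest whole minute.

Audio total: 280 + 152 = 432 kbps = 0.432 Mbps.
TV episode: 9.872 Mbps × 2100 s × 1.05 = 21767.8 Mb
Twitch VOD: 4.442 Mbps × 2340 s × 1.05 = 10914.0 Mb
product demo: 3.992 Mbps × 1620 s × 1.05 = 6790.4 Mb
Total: 39472.1 Mb = 4934.0 MB.
At 35 Mbps: 39472.1 / 35 = 1128 s ≈ 18.8 minutes.

19 minutes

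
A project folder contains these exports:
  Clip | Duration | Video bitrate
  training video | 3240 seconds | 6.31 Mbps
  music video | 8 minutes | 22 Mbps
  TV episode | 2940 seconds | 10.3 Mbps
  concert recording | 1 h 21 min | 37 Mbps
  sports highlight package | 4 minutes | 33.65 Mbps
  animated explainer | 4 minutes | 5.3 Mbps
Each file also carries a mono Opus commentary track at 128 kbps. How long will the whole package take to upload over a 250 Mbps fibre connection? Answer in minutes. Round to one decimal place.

Audio: 128 kbps = 0.128 Mbps.
training video: 6.438 Mbps × 3240 s = 20859.1 Mb
music video: 22.128 Mbps × 480 s = 10621.4 Mb
TV episode: 10.428 Mbps × 2940 s = 30658.3 Mb
concert recording: 37.128 Mbps × 4860 s = 180442.1 Mb
sports highlight package: 33.778 Mbps × 240 s = 8106.7 Mb
animated explainer: 5.428 Mbps × 240 s = 1302.7 Mb
Total: 251990.4 Mb = 31498.8 MB.
At 250 Mbps: 251990.4 / 250 = 1008 s ≈ 16.8 minutes.

16.8 minutes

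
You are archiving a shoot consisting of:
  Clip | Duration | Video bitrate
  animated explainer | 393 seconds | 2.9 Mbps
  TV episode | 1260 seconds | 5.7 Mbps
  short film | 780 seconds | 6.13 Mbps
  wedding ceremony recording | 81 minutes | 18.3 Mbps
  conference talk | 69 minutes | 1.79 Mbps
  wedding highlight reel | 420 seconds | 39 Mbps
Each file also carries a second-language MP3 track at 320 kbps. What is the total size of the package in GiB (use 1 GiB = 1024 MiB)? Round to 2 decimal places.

15.09 GiB

Audio: 320 kbps = 0.320 Mbps.
animated explainer: 3.220 Mbps × 393 s = 1265.5 Mb
TV episode: 6.020 Mbps × 1260 s = 7585.2 Mb
short film: 6.450 Mbps × 780 s = 5031.0 Mb
wedding ceremony recording: 18.620 Mbps × 4860 s = 90493.2 Mb
conference talk: 2.110 Mbps × 4140 s = 8735.4 Mb
wedding highlight reel: 39.320 Mbps × 420 s = 16514.4 Mb
Total: 129624.7 Mb = 16203.1 MB.
= 15.09 GiB.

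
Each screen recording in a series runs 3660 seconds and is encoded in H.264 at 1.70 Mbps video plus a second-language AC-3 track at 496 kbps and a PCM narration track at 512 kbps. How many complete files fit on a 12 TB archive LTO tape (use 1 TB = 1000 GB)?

Audio total: 496 + 512 = 1008 kbps = 1.008 Mbps.
Total bitrate: 2.708 Mbps.
Per item: 2.708 Mbps × 3660 s = 9,911 Mb = 1,239 MB.
Capacity: 12 TB = 96,000,000 Mb; 9685.93 items → 9685 complete.

9685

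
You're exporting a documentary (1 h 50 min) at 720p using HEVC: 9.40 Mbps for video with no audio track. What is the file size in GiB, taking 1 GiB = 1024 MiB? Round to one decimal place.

7.2 GiB

1 h 50 min = 110 min = 6600 s
Total bitrate: 9.40 Mbps.
Stream data: 9.400 Mbps × 6600 s = 62040.0 Mb.
62,040 Mb = 7,755,000,000 bytes ÷ 1,073,741,824 = 7.222 GiB.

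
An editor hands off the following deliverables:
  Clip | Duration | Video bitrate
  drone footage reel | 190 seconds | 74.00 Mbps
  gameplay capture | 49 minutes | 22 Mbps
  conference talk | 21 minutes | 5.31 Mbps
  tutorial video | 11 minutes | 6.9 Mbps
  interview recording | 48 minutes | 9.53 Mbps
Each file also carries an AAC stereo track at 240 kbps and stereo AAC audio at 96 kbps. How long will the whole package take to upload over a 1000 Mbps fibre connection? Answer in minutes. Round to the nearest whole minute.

Audio total: 240 + 96 = 336 kbps = 0.336 Mbps.
drone footage reel: 74.336 Mbps × 190 s = 14123.8 Mb
gameplay capture: 22.336 Mbps × 2940 s = 65667.8 Mb
conference talk: 5.646 Mbps × 1260 s = 7114.0 Mb
tutorial video: 7.236 Mbps × 660 s = 4775.8 Mb
interview recording: 9.866 Mbps × 2880 s = 28414.1 Mb
Total: 120095.5 Mb = 15011.9 MB.
At 1000 Mbps: 120095.5 / 1000 = 120 s ≈ 2 minutes.

2 minutes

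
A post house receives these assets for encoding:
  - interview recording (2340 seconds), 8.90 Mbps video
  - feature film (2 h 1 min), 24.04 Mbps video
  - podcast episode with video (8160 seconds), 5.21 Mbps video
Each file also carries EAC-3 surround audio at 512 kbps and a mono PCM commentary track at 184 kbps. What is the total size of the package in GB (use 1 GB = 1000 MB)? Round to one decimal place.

31.3 GB

Audio total: 512 + 184 = 696 kbps = 0.696 Mbps.
interview recording: 9.596 Mbps × 2340 s = 22454.6 Mb
feature film: 24.736 Mbps × 7260 s = 179583.4 Mb
podcast episode with video: 5.906 Mbps × 8160 s = 48193.0 Mb
Total: 250231.0 Mb = 31278.9 MB.
= 31.28 GB.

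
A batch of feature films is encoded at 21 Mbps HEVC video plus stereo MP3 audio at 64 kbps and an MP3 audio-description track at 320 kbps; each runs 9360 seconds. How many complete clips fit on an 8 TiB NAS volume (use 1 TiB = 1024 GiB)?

351

Audio total: 64 + 320 = 384 kbps = 0.384 Mbps.
Total bitrate: 21.384 Mbps.
Per item: 21.384 Mbps × 9360 s = 200,154 Mb = 25,019 MB.
Capacity: 8 TiB = 70,368,744 Mb; 351.57 items → 351 complete.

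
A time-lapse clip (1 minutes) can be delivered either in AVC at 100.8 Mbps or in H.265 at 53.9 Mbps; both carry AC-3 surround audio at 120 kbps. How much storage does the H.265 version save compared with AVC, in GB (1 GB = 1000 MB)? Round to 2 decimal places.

0.35 GB

Audio: 120 kbps = 0.120 Mbps.
AVC: 100.920 Mbps × 60 s = 6055.2 Mb = 0.757 GB.
H.265: 54.020 Mbps × 60 s = 3241.2 Mb = 0.405 GB.
Saving: 0.757 − 0.405 = 0.352 GB.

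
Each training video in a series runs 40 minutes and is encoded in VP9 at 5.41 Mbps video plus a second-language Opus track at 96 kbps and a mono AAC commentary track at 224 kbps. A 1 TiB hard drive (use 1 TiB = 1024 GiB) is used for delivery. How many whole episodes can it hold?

639

40 min = 2400 s
Audio total: 96 + 224 = 320 kbps = 0.320 Mbps.
Total bitrate: 5.730 Mbps.
Per item: 5.730 Mbps × 2400 s = 13,752 Mb = 1,719 MB.
Capacity: 1 TiB = 8,796,093 Mb; 639.62 items → 639 complete.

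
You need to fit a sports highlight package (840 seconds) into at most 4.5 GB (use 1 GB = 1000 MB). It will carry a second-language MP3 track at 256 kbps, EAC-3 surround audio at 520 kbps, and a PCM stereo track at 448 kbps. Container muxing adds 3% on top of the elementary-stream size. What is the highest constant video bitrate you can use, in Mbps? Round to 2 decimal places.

40.38 Mbps

Budget: 4.5 GB = 36000.0 Mb.
Stream payload after overhead: 36000.0 / 1.03 = 34951.5 Mb.
Total bitrate budget: 34951.5 Mb / 840 s = 41.609 Mbps.
Audio total: 256 + 520 + 448 = 1224 kbps = 1.224 Mbps.
Video: 41.609 − 1.224 = 40.385 Mbps.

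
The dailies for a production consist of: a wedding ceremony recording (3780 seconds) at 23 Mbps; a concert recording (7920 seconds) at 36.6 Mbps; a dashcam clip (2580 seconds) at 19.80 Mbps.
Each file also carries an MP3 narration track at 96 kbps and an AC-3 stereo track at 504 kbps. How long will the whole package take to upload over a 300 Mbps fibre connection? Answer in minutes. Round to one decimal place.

24.2 minutes

Audio total: 96 + 504 = 600 kbps = 0.600 Mbps.
wedding ceremony recording: 23.600 Mbps × 3780 s = 89208.0 Mb
concert recording: 37.200 Mbps × 7920 s = 294624.0 Mb
dashcam clip: 20.400 Mbps × 2580 s = 52632.0 Mb
Total: 436464.0 Mb = 54558.0 MB.
At 300 Mbps: 436464.0 / 300 = 1455 s ≈ 24.2 minutes.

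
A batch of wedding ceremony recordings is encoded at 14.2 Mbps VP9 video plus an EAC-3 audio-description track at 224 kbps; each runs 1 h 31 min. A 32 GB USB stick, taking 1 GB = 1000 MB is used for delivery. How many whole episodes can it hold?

1 h 31 min = 91 min = 5460 s
Audio: 224 kbps = 0.224 Mbps.
Total bitrate: 14.424 Mbps.
Per item: 14.424 Mbps × 5460 s = 78,755 Mb = 9,844 MB.
Capacity: 32 GB = 256,000 Mb; 3.25 items → 3 complete.

3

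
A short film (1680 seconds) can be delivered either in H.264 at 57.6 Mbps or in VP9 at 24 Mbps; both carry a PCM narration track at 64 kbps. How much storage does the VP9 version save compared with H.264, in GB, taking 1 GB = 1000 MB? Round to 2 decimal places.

7.06 GB

Audio: 64 kbps = 0.064 Mbps.
H.264: 57.664 Mbps × 1680 s = 96875.5 Mb = 12.109 GB.
VP9: 24.064 Mbps × 1680 s = 40427.5 Mb = 5.053 GB.
Saving: 12.109 − 5.053 = 7.056 GB.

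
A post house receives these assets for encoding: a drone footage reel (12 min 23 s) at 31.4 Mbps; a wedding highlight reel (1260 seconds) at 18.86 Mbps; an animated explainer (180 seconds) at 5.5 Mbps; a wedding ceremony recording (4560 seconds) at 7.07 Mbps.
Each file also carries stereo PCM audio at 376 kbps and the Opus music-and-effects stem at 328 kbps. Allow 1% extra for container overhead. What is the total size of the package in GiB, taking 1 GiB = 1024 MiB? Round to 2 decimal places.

10.00 GiB

Audio total: 376 + 328 = 704 kbps = 0.704 Mbps.
drone footage reel: 32.104 Mbps × 743 s × 1.01 = 24091.8 Mb
wedding highlight reel: 19.564 Mbps × 1260 s × 1.01 = 24897.1 Mb
animated explainer: 6.204 Mbps × 180 s × 1.01 = 1127.9 Mb
wedding ceremony recording: 7.774 Mbps × 4560 s × 1.01 = 35803.9 Mb
Total: 85920.8 Mb = 10740.1 MB.
= 10.00 GiB.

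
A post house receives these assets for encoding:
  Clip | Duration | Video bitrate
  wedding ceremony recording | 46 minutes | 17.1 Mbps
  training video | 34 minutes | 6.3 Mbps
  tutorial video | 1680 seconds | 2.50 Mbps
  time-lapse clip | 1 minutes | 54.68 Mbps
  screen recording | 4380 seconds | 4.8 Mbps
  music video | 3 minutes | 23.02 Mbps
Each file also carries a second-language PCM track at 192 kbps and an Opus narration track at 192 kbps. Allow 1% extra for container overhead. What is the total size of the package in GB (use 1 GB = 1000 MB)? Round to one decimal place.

Audio total: 192 + 192 = 384 kbps = 0.384 Mbps.
wedding ceremony recording: 17.484 Mbps × 2760 s × 1.01 = 48738.4 Mb
training video: 6.684 Mbps × 2040 s × 1.01 = 13771.7 Mb
tutorial video: 2.884 Mbps × 1680 s × 1.01 = 4893.6 Mb
time-lapse clip: 55.064 Mbps × 60 s × 1.01 = 3336.9 Mb
screen recording: 5.184 Mbps × 4380 s × 1.01 = 22933.0 Mb
music video: 23.404 Mbps × 180 s × 1.01 = 4254.8 Mb
Total: 97928.4 Mb = 12241.0 MB.
= 12.24 GB.

12.2 GB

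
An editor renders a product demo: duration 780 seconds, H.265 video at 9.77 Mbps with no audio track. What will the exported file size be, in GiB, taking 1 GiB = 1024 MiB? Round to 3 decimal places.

0.887 GiB

Total bitrate: 9.77 Mbps.
Stream data: 9.770 Mbps × 780 s = 7620.6 Mb.
7,621 Mb = 952,575,000 bytes ÷ 1,073,741,824 = 0.8872 GiB.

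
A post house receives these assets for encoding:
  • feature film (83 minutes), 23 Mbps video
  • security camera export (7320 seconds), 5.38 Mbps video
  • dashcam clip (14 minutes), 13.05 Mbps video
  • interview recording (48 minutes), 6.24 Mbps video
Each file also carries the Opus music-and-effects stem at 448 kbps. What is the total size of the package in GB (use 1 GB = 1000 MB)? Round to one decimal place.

Audio: 448 kbps = 0.448 Mbps.
feature film: 23.448 Mbps × 4980 s = 116771.0 Mb
security camera export: 5.828 Mbps × 7320 s = 42661.0 Mb
dashcam clip: 13.498 Mbps × 840 s = 11338.3 Mb
interview recording: 6.688 Mbps × 2880 s = 19261.4 Mb
Total: 190031.8 Mb = 23754.0 MB.
= 23.75 GB.

23.8 GB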